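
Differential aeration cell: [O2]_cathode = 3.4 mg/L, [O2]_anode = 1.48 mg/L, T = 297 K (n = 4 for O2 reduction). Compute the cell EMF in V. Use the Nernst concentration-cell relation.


Apply the Nernst concentration-cell relation: E = (RT/nF)*ln(C_cathode/C_anode)
RT/nF = 8.314*297/(4*96485) = 0.00639804 V
ln(3.4/1.48) = 0.83173
E = 0.00639804 * 0.83173 = 0.00532 V

0.00532 V


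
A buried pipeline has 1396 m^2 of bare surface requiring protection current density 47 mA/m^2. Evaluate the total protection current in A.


I = area * current density, then convert mA → A (÷1000)
I = 1396 * 47 / 1000 = 65.61 A

65.61 A


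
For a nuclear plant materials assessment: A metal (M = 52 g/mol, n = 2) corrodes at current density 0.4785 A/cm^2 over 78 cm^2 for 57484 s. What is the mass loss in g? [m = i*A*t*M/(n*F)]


Apply Faraday's law: m = i*A*t*M / (n*F)
Total charge passed Q = i*A*t = 0.4785*78*57484 = 2145475.332 C
m = Q*M/(n*F) = 2145475.332*52/(2*96485) = 578.1454 g

578.1454 g


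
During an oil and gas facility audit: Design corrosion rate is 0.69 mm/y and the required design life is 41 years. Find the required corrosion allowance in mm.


Corrosion allowance = CR × design life
CA = 0.69 * 41 = 28.29 mm

28.29 mm


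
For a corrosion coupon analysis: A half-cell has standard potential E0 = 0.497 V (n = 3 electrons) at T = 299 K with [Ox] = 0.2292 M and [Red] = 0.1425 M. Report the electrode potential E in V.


Apply the Nernst equation: E = E0 + (RT/nF)*ln([Ox]/[Red])
Step 1: RT/nF = 8.314*299/(3*96485) = 0.00858816 V
Step 2: [Ox]/[Red] = 0.2292/0.1425 = 1.608421
Step 3: ln(1.608421) = 0.475253
Step 4: correction = 0.00858816 * 0.475253 = 0.004 V
E = 0.497 + 0.004 = 0.501 V

0.501 V


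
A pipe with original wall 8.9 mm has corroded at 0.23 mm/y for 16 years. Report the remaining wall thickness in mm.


Remaining wall = original − CR × time
t = 8.9 − 0.23*16 = 8.9 − 3.68 = 5.22 mm

5.22 mm


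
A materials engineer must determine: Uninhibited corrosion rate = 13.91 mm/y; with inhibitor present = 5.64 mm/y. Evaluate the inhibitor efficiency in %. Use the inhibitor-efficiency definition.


Apply the inhibitor-efficiency definition: IE = (CR_blank − CR_inh)/CR_blank × 100
IE = (13.91 − 5.64) / 13.91 × 100
IE = 8.27 / 13.91 × 100 = 59.5 %

59.5 %


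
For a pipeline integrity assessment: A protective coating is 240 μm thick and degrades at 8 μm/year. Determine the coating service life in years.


Service life = thickness / degradation rate
Life = 240 / 8 = 30.0 years

30.0 years


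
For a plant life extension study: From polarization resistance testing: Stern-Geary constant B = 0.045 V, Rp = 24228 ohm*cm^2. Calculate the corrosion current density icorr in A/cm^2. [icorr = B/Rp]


Apply the Stern-Geary relation: icorr = B / Rp
icorr = 0.045 / 24228 = 1.857×10^-6 A/cm^2

1.857×10^-6 A/cm^2


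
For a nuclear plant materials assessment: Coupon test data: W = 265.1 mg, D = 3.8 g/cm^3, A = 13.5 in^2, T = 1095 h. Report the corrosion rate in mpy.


Apply the mpy weight-loss relation: CR = 534 * W / (D * A * T)
Numerator: 534 * 265.1 = 141563.4
Denominator: 3.8 * 13.5 * 1095 = 56173.5
CR = 141563.4 / 56173.5 = 2.52011 mpy

2.52011 mpy


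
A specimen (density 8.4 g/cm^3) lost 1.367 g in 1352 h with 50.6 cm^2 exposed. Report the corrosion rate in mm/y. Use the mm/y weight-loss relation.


Apply the mm/y weight-loss relation: CR = 87600 * W / (D * A * T)
Numerator: 87600 * 1.367 = 119749.2
Denominator: 8.4 * 50.6 * 1352 = 574654.08
CR = 119749.2 / 574654.08 = 0.208385 mm/y

0.208385 mm/y


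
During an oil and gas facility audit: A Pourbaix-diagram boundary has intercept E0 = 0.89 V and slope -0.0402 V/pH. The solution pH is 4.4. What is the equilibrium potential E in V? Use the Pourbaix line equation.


Apply the Pourbaix line equation: E = E0 + slope*pH
E = 0.89 + (-0.0402)*4.4 = 0.89 + (-0.17688) = 0.71312 V
Rounded to 3 decimal places: E = 0.713 V

0.713 V


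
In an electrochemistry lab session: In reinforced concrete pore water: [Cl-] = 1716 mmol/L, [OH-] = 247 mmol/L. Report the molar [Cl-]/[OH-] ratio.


Threshold parameter = [Cl-] / [OH-] (molar basis; both in mmol/L, so units cancel)
Ratio = 1716 / 247 = 6.95

6.95


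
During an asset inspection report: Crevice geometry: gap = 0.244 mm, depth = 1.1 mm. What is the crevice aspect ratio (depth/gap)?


Aspect ratio = depth / gap
Ratio = 1.1 / 0.244 = 4.5

4.5


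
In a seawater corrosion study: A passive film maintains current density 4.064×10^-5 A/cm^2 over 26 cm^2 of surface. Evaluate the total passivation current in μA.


I = i_pass * A, then convert A → μA (×10^6)
I = 4.064×10^-5 * 26 * 10^6 = 1056.64 μA

1056.64 μA


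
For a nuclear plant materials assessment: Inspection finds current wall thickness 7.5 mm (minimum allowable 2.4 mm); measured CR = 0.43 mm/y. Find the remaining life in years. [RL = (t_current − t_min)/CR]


Apply the remaining-life relation: RL = (t_current − t_min) / CR
RL = (7.5 − 2.4) / 0.43 = 5.1 / 0.43 = 11.9 years

11.9 years


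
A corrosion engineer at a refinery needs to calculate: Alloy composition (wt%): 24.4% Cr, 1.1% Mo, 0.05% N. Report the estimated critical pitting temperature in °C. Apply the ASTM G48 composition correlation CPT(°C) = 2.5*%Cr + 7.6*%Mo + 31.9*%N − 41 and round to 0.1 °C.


Apply the ASTM G48 empirical CPT estimate: CPT(°C) = 2.5*%Cr + 7.6*%Mo + 31.9*%N − 41
2.5*24.4 = 61; 7.6*1.1 = 8.36; 31.9*0.05 = 1.595
CPT = 61 + 8.36 + 1.595 − 41 = 29.955 °C
Rounded to 0.1 °C: CPT ≈ 30.0 °C

30.0 °C


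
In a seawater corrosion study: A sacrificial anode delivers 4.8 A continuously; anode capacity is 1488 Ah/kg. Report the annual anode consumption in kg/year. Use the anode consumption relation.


Annual consumption = current * hours per year / capacity
Rate = 4.8 * 8760 / 1488 = 28.3 kg/year

28.3 kg/year


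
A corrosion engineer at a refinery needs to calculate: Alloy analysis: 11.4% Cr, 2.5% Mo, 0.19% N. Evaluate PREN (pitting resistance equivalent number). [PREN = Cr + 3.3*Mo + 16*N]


Apply the PREN formula: PREN = Cr + 3.3*Mo + 16*N
PREN = 11.4 + 3.3*2.5 + 16*0.19
PREN = 11.4 + 8.25 + 3.04 = 22.69

22.69


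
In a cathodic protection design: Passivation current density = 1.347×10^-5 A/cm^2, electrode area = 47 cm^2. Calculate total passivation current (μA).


I = i_pass * A, then convert A → μA (×10^6)
I = 1.347×10^-5 * 47 * 10^6 = 633.09 μA

633.09 μA


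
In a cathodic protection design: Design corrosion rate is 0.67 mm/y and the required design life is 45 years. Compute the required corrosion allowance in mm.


Corrosion allowance = CR × design life
CA = 0.67 * 45 = 30.15 mm

30.15 mm


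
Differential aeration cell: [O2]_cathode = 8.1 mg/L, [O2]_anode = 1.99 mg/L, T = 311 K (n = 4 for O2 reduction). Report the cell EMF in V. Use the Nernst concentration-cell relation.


Apply the Nernst concentration-cell relation: E = (RT/nF)*ln(C_cathode/C_anode)
RT/nF = 8.314*311/(4*96485) = 0.00669963 V
ln(8.1/1.99) = 1.40373
E = 0.00669963 * 1.40373 = 0.0094 V

0.0094 V


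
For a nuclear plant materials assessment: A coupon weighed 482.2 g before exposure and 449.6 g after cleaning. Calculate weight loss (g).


Weight loss = initial − final
WL = 482.2 − 449.6 = 32.6 g

32.6 g


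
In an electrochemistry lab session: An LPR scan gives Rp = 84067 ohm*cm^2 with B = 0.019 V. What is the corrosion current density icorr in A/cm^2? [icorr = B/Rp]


Apply the Stern-Geary relation: icorr = B / Rp
icorr = 0.019 / 84067 = 2.26×10^-7 A/cm^2

2.26×10^-7 A/cm^2


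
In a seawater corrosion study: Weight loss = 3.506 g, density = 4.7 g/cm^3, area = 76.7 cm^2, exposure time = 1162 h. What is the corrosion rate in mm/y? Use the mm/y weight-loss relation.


Apply the mm/y weight-loss relation: CR = 87600 * W / (D * A * T)
Numerator: 87600 * 3.506 = 307125.6
Denominator: 4.7 * 76.7 * 1162 = 418889.38
CR = 307125.6 / 418889.38 = 0.73319 mm/y

0.73319 mm/y


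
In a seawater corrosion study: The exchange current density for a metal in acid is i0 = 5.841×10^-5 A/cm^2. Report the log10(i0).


i0 = 5.841×10^-5 A/cm^2
log10(i0) = -4.234

-4.234


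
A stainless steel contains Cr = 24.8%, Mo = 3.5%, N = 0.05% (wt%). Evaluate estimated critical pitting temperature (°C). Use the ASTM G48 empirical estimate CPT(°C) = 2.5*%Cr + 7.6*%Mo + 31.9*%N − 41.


Apply the ASTM G48 empirical CPT estimate: CPT(°C) = 2.5*%Cr + 7.6*%Mo + 31.9*%N − 41
2.5*24.8 = 62; 7.6*3.5 = 26.6; 31.9*0.05 = 1.595
CPT = 62 + 26.6 + 1.595 − 41 = 49.195 °C
Rounded to 0.1 °C: CPT ≈ 49.2 °C

49.2 °C


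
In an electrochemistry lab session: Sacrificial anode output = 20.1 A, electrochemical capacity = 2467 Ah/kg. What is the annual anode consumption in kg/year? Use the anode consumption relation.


Annual consumption = current * hours per year / capacity
Rate = 20.1 * 8760 / 2467 = 71.4 kg/year

71.4 kg/year


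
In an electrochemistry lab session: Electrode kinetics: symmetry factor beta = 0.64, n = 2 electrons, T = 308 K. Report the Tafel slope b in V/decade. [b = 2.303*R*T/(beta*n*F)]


Apply the Tafel slope relation: b = 2.303*R*T/(beta*n*F)
Numerator: 2.303 * 8.314 * 308 = 5897.32
Denominator: 0.64 * 2 * 96485 = 123500.8
b = 5897.32 / 123500.8 = 0.0478 V/decade

0.0478 V/decade


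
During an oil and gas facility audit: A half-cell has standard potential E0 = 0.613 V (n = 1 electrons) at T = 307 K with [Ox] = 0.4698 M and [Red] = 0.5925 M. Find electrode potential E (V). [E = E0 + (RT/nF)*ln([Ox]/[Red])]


Apply the Nernst equation: E = E0 + (RT/nF)*ln([Ox]/[Red])
Step 1: RT/nF = 8.314*307/(1*96485) = 0.02645383 V
Step 2: [Ox]/[Red] = 0.4698/0.5925 = 0.792911
Step 3: ln(0.792911) = -0.232044
Step 4: correction = 0.02645383 * -0.232044 = -0.006 V
E = 0.613 + -0.006 = 0.607 V

0.607 V


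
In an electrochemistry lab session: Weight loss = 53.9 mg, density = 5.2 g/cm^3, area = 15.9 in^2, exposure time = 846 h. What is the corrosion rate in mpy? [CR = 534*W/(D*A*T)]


Apply the mpy weight-loss relation: CR = 534 * W / (D * A * T)
Numerator: 534 * 53.9 = 28782.6
Denominator: 5.2 * 15.9 * 846 = 69947.28
CR = 28782.6 / 69947.28 = 0.411 mpy

0.411 mpy


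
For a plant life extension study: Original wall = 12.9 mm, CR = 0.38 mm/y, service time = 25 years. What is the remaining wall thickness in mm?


Remaining wall = original − CR × time
t = 12.9 − 0.38*25 = 12.9 − 9.5 = 3.4 mm

3.4 mm


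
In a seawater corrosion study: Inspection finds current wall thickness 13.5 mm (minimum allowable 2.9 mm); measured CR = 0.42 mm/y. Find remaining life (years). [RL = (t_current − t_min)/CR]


Apply the remaining-life relation: RL = (t_current − t_min) / CR
RL = (13.5 − 2.9) / 0.42 = 10.6 / 0.42 = 25.2 years

25.2 years


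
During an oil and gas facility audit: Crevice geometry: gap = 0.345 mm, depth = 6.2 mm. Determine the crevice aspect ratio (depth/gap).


Aspect ratio = depth / gap
Ratio = 6.2 / 0.345 = 18.0

18.0


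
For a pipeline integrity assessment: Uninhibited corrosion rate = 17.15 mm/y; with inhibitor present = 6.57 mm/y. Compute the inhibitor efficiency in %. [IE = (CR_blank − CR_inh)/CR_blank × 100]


Apply the inhibitor-efficiency definition: IE = (CR_blank − CR_inh)/CR_blank × 100
IE = (17.15 − 6.57) / 17.15 × 100
IE = 10.58 / 17.15 × 100 = 61.7 %

61.7 %


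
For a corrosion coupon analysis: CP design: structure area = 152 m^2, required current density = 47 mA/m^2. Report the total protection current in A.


I = area * current density, then convert mA → A (÷1000)
I = 152 * 47 / 1000 = 7.14 A

7.14 A


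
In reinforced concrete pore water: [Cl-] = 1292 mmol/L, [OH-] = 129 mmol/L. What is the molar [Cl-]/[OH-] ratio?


Threshold parameter = [Cl-] / [OH-] (molar basis; both in mmol/L, so units cancel)
Ratio = 1292 / 129 = 10.02

10.02


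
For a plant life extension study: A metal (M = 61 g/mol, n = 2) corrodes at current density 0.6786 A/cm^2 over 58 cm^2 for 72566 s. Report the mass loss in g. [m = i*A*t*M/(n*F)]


Apply Faraday's law: m = i*A*t*M / (n*F)
Total charge passed Q = i*A*t = 0.6786*58*72566 = 2856110.6808 C
m = Q*M/(n*F) = 2856110.6808*61/(2*96485) = 902.849 g

902.849 g


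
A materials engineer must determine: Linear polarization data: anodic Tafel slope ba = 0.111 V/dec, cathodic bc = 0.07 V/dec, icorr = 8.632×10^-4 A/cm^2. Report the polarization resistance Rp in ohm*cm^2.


Apply the Stern-Geary equation: Rp = ba*bc / (2.303*icorr*(ba+bc))
ba*bc = 0.111*0.07 = 0.00777
ba+bc = 0.181; 2.303*icorr*(ba+bc) = 2.303*8.632×10^-4*0.181 = 3.5981888×10^-4
Rp = 0.00777 / 3.5981888×10^-4 = 21.6 ohm*cm^2

21.6 ohm*cm^2


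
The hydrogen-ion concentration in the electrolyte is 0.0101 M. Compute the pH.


pH = −log10[H+]
pH = −log10(0.0101) = 2.0

2.0


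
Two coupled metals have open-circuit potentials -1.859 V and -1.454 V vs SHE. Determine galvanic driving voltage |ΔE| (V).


Driving voltage is the absolute potential difference.
|ΔE| = |-1.859 − (-1.454)| = 0.405 V

0.405 V


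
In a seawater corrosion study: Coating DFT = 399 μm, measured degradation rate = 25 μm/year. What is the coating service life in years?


Service life = thickness / degradation rate
Life = 399 / 25 = 16.0 years

16.0 years


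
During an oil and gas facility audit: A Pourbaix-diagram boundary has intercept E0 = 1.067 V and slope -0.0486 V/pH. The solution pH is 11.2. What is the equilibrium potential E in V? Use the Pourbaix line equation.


Apply the Pourbaix line equation: E = E0 + slope*pH
E = 1.067 + (-0.0486)*11.2 = 1.067 + (-0.54432) = 0.52268 V
Rounded to 4 decimal places: E = 0.5227 V

0.5227 V


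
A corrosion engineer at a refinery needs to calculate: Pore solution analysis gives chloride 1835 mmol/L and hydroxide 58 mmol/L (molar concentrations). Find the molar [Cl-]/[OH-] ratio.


Threshold parameter = [Cl-] / [OH-] (molar basis; both in mmol/L, so units cancel)
Ratio = 1835 / 58 = 31.64

31.64


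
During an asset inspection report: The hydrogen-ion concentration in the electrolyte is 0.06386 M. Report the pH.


pH = −log10[H+]
pH = −log10(0.06386) = 1.19

1.19


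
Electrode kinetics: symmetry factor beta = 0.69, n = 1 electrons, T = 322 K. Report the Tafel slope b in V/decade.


Apply the Tafel slope relation: b = 2.303*R*T/(beta*n*F)
Numerator: 2.303 * 8.314 * 322 = 6165.38
Denominator: 0.69 * 1 * 96485 = 66574.65
b = 6165.38 / 66574.65 = 0.093 V/decade

0.093 V/decade


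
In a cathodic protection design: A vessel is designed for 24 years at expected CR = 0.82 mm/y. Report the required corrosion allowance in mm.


Corrosion allowance = CR × design life
CA = 0.82 * 24 = 19.68 mm

19.68 mm


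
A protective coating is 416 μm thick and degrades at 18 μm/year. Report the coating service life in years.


Service life = thickness / degradation rate
Life = 416 / 18 = 23.1 years

23.1 years


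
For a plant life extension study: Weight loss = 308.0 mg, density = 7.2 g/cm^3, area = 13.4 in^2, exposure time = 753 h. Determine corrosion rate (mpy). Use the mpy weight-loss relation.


Apply the mpy weight-loss relation: CR = 534 * W / (D * A * T)
Numerator: 534 * 308.0 = 164472.0
Denominator: 7.2 * 13.4 * 753 = 72649.44
CR = 164472.0 / 72649.44 = 2.264 mpy

2.264 mpy


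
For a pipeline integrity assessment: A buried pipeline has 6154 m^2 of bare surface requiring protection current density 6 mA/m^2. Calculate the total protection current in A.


I = area * current density, then convert mA → A (÷1000)
I = 6154 * 6 / 1000 = 36.92 A

36.92 A


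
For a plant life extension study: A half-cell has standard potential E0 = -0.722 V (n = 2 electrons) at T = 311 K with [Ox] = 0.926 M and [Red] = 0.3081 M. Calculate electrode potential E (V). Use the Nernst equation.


Apply the Nernst equation: E = E0 + (RT/nF)*ln([Ox]/[Red])
Step 1: RT/nF = 8.314*311/(2*96485) = 0.01339925 V
Step 2: [Ox]/[Red] = 0.926/0.3081 = 3.005518
Step 3: ln(3.005518) = 1.10045
Step 4: correction = 0.01339925 * 1.10045 = 0.015 V
E = -0.722 + 0.015 = -0.707 V

-0.707 V


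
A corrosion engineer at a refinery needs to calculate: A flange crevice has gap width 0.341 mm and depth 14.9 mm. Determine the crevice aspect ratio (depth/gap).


Aspect ratio = depth / gap
Ratio = 14.9 / 0.341 = 43.7

43.7


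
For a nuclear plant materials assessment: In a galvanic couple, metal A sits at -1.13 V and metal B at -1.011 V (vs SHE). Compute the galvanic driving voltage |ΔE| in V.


Driving voltage is the absolute potential difference.
|ΔE| = |-1.13 − (-1.011)| = 0.119 V

0.119 V


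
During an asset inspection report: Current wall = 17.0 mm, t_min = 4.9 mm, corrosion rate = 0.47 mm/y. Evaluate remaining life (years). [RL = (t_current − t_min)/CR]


Apply the remaining-life relation: RL = (t_current − t_min) / CR
RL = (17.0 − 4.9) / 0.47 = 12.1 / 0.47 = 25.7 years

25.7 years


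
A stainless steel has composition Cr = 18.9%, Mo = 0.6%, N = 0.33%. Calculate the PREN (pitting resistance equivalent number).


Apply the PREN formula: PREN = Cr + 3.3*Mo + 16*N
PREN = 18.9 + 3.3*0.6 + 16*0.33
PREN = 18.9 + 1.98 + 5.28 = 26.16

26.16


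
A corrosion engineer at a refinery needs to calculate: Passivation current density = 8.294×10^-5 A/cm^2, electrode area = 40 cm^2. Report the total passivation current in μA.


I = i_pass * A, then convert A → μA (×10^6)
I = 8.294×10^-5 * 40 * 10^6 = 3317.6 μA

3317.6 μA


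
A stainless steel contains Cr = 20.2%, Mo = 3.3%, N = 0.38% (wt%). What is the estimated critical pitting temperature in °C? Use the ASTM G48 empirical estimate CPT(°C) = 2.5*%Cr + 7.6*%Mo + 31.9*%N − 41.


Apply the ASTM G48 empirical CPT estimate: CPT(°C) = 2.5*%Cr + 7.6*%Mo + 31.9*%N − 41
2.5*20.2 = 50.5; 7.6*3.3 = 25.08; 31.9*0.38 = 12.122
CPT = 50.5 + 25.08 + 12.122 − 41 = 46.702 °C
Rounded to 0.1 °C: CPT ≈ 46.7 °C

46.7 °C


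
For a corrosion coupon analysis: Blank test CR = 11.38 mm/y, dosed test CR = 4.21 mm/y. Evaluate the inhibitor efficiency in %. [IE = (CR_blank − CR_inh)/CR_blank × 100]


Apply the inhibitor-efficiency definition: IE = (CR_blank − CR_inh)/CR_blank × 100
IE = (11.38 − 4.21) / 11.38 × 100
IE = 7.17 / 11.38 × 100 = 63.0 %

63.0 %


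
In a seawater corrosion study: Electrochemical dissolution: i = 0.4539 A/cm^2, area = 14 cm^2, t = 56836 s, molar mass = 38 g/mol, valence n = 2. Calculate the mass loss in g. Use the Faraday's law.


Apply Faraday's law: m = i*A*t*M / (n*F)
Total charge passed Q = i*A*t = 0.4539*14*56836 = 361170.0456 C
m = Q*M/(n*F) = 361170.0456*38/(2*96485) = 71.1223 g

71.1223 g


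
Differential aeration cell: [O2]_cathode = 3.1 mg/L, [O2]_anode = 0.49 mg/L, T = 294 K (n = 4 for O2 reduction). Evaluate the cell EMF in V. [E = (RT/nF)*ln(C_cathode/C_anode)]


Apply the Nernst concentration-cell relation: E = (RT/nF)*ln(C_cathode/C_anode)
RT/nF = 8.314*294/(4*96485) = 0.00633341 V
ln(3.1/0.49) = 1.84475
E = 0.00633341 * 1.84475 = 0.01168 V

0.01168 V


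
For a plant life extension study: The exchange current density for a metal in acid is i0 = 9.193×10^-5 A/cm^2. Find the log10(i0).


i0 = 9.193×10^-5 A/cm^2
log10(i0) = -4.037

-4.037


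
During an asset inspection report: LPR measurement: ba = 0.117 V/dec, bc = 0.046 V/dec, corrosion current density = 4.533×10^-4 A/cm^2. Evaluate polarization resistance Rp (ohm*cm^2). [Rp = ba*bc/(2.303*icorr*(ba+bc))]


Apply the Stern-Geary equation: Rp = ba*bc / (2.303*icorr*(ba+bc))
ba*bc = 0.117*0.046 = 0.005382
ba+bc = 0.163; 2.303*icorr*(ba+bc) = 2.303*4.533×10^-4*0.163 = 1.7016383×10^-4
Rp = 0.005382 / 1.7016383×10^-4 = 31.6 ohm*cm^2

31.6 ohm*cm^2


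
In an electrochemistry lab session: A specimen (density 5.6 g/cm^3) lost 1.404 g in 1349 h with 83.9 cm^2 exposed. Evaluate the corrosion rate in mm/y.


Apply the mm/y weight-loss relation: CR = 87600 * W / (D * A * T)
Numerator: 87600 * 1.404 = 122990.4
Denominator: 5.6 * 83.9 * 1349 = 633814.16
CR = 122990.4 / 633814.16 = 0.19405 mm/y

0.19405 mm/y


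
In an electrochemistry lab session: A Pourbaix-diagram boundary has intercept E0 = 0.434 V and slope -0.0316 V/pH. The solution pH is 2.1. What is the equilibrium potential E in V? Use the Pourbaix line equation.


Apply the Pourbaix line equation: E = E0 + slope*pH
E = 0.434 + (-0.0316)*2.1 = 0.434 + (-0.06636) = 0.36764 V
Rounded to 3 decimal places: E = 0.368 V

0.368 V


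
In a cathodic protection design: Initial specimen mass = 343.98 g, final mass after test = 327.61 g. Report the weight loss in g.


Weight loss = initial − final
WL = 343.98 − 327.61 = 16.37 g

16.37 g


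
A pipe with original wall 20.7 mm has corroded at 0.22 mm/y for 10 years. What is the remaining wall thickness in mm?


Remaining wall = original − CR × time
t = 20.7 − 0.22*10 = 20.7 − 2.2 = 18.5 mm

18.5 mm


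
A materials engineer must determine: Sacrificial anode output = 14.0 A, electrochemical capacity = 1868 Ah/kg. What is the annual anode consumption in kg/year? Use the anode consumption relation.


Annual consumption = current * hours per year / capacity
Rate = 14.0 * 8760 / 1868 = 65.7 kg/year

65.7 kg/year


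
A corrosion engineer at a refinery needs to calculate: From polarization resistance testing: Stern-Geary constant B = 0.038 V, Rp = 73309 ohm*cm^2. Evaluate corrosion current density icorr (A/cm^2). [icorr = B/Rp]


Apply the Stern-Geary relation: icorr = B / Rp
icorr = 0.038 / 73309 = 5.184×10^-7 A/cm^2

5.184×10^-7 A/cm^2


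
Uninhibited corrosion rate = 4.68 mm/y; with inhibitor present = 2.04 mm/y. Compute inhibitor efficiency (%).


Apply the inhibitor-efficiency definition: IE = (CR_blank − CR_inh)/CR_blank × 100
IE = (4.68 − 2.04) / 4.68 × 100
IE = 2.64 / 4.68 × 100 = 56.4 %

56.4 %


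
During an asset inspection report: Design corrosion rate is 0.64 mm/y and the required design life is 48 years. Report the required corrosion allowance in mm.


Corrosion allowance = CR × design life
CA = 0.64 * 48 = 30.72 mm

30.72 mm


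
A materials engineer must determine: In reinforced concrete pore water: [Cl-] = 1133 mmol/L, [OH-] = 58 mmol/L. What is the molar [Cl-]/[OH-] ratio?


Threshold parameter = [Cl-] / [OH-] (molar basis; both in mmol/L, so units cancel)
Ratio = 1133 / 58 = 19.53

19.53


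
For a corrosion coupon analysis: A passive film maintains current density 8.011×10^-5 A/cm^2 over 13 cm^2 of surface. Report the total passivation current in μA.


I = i_pass * A, then convert A → μA (×10^6)
I = 8.011×10^-5 * 13 * 10^6 = 1041.43 μA

1041.43 μA


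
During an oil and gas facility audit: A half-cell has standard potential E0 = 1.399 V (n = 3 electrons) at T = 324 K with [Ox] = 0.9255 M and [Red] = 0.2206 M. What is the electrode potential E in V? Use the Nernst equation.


Apply the Nernst equation: E = E0 + (RT/nF)*ln([Ox]/[Red])
Step 1: RT/nF = 8.314*324/(3*96485) = 0.00930623 V
Step 2: [Ox]/[Red] = 0.9255/0.2206 = 4.195376
Step 3: ln(4.195376) = 1.433983
Step 4: correction = 0.00930623 * 1.433983 = 0.0133 V
E = 1.399 + 0.0133 = 1.4123 V

1.4123 V


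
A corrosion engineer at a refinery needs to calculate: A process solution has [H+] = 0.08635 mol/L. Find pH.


pH = −log10[H+]
pH = −log10(0.08635) = 1.06

1.06


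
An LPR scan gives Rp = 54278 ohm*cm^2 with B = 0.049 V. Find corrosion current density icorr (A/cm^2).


Apply the Stern-Geary relation: icorr = B / Rp
icorr = 0.049 / 54278 = 9.028×10^-7 A/cm^2

9.028×10^-7 A/cm^2


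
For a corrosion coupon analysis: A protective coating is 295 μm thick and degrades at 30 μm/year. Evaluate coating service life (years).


Service life = thickness / degradation rate
Life = 295 / 30 = 9.8 years

9.8 years


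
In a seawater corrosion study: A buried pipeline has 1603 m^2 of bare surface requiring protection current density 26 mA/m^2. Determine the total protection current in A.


I = area * current density, then convert mA → A (÷1000)
I = 1603 * 26 / 1000 = 41.68 A

41.68 A


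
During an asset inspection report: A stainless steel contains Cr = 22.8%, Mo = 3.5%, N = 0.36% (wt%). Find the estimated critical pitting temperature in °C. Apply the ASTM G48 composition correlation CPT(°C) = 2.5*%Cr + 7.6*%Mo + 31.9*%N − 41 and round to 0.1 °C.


Apply the ASTM G48 empirical CPT estimate: CPT(°C) = 2.5*%Cr + 7.6*%Mo + 31.9*%N − 41
2.5*22.8 = 57; 7.6*3.5 = 26.6; 31.9*0.36 = 11.484
CPT = 57 + 26.6 + 11.484 − 41 = 54.084 °C
Rounded to 0.1 °C: CPT ≈ 54.1 °C

54.1 °C


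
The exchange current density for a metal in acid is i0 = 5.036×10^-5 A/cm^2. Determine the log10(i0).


i0 = 5.036×10^-5 A/cm^2
log10(i0) = -4.298

-4.298


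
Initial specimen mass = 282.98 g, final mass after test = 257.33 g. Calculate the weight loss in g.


Weight loss = initial − final
WL = 282.98 − 257.33 = 25.65 g

25.65 g


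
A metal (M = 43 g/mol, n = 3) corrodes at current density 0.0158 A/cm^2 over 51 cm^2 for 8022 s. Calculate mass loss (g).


Apply Faraday's law: m = i*A*t*M / (n*F)
Total charge passed Q = i*A*t = 0.0158*51*8022 = 6464.1276 C
m = Q*M/(n*F) = 6464.1276*43/(3*96485) = 0.96 g

0.96 g


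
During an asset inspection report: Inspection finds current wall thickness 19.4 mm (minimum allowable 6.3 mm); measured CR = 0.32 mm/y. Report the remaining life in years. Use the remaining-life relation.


Apply the remaining-life relation: RL = (t_current − t_min) / CR
RL = (19.4 − 6.3) / 0.32 = 13.1 / 0.32 = 40.9 years

40.9 years


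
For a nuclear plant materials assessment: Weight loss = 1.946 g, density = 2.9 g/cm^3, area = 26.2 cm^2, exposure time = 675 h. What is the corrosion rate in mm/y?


Apply the mm/y weight-loss relation: CR = 87600 * W / (D * A * T)
Numerator: 87600 * 1.946 = 170469.6
Denominator: 2.9 * 26.2 * 675 = 51286.5
CR = 170469.6 / 51286.5 = 3.323869 mm/y

3.323869 mm/y


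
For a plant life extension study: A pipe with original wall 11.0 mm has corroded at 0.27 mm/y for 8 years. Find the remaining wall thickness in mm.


Remaining wall = original − CR × time
t = 11.0 − 0.27*8 = 11.0 − 2.16 = 8.84 mm

8.84 mm


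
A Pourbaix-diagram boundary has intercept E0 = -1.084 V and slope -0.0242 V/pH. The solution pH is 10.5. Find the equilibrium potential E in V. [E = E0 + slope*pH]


Apply the Pourbaix line equation: E = E0 + slope*pH
E = -1.084 + (-0.0242)*10.5 = -1.084 + (-0.2541) = -1.3381 V
Rounded to 4 decimal places: E = -1.3381 V

-1.3381 V


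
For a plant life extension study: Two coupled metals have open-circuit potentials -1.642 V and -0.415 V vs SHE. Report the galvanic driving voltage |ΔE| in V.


Driving voltage is the absolute potential difference.
|ΔE| = |-1.642 − (-0.415)| = 1.227 V

1.227 V


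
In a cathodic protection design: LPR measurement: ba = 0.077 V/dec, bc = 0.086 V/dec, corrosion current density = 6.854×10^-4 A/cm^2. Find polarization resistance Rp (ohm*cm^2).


Apply the Stern-Geary equation: Rp = ba*bc / (2.303*icorr*(ba+bc))
ba*bc = 0.077*0.086 = 0.006622
ba+bc = 0.163; 2.303*icorr*(ba+bc) = 2.303*6.854×10^-4*0.163 = 2.5729162×10^-4
Rp = 0.006622 / 2.5729162×10^-4 = 25.74 ohm*cm^2

25.74 ohm*cm^2


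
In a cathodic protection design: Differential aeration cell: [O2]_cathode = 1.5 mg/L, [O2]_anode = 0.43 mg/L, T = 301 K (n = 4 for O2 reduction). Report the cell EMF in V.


Apply the Nernst concentration-cell relation: E = (RT/nF)*ln(C_cathode/C_anode)
RT/nF = 8.314*301/(4*96485) = 0.0064842 V
ln(1.5/0.43) = 1.24944
E = 0.0064842 * 1.24944 = 0.0081 V

0.0081 V


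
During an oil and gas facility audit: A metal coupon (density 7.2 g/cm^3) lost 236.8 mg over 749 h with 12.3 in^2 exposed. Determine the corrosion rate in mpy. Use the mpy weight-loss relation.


Apply the mpy weight-loss relation: CR = 534 * W / (D * A * T)
Numerator: 534 * 236.8 = 126451.2
Denominator: 7.2 * 12.3 * 749 = 66331.44
CR = 126451.2 / 66331.44 = 1.906 mpy

1.906 mpy


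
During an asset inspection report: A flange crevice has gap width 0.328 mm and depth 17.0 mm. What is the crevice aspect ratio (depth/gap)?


Aspect ratio = depth / gap
Ratio = 17.0 / 0.328 = 51.8

51.8


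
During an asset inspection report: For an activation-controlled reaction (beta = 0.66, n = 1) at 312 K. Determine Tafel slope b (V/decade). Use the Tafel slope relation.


Apply the Tafel slope relation: b = 2.303*R*T/(beta*n*F)
Numerator: 2.303 * 8.314 * 312 = 5973.91
Denominator: 0.66 * 1 * 96485 = 63680.1
b = 5973.91 / 63680.1 = 0.0938 V/decade

0.0938 V/decade


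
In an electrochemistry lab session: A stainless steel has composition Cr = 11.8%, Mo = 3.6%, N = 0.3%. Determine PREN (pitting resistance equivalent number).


Apply the PREN formula: PREN = Cr + 3.3*Mo + 16*N
PREN = 11.8 + 3.3*3.6 + 16*0.3
PREN = 11.8 + 11.88 + 4.8 = 28.48

28.48


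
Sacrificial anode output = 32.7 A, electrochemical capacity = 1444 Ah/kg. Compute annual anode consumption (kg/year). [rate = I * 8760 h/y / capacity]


Annual consumption = current * hours per year / capacity
Rate = 32.7 * 8760 / 1444 = 198.4 kg/year

198.4 kg/year


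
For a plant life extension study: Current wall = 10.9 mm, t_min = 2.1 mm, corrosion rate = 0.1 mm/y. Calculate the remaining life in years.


Apply the remaining-life relation: RL = (t_current − t_min) / CR
RL = (10.9 − 2.1) / 0.1 = 8.8 / 0.1 = 88.0 years

88.0 years


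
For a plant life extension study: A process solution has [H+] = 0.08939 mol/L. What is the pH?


pH = −log10[H+]
pH = −log10(0.08939) = 1.05

1.05


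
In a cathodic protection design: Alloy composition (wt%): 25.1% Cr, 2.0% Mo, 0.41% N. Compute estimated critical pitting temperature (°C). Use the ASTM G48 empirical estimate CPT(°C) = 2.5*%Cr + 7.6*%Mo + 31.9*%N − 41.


Apply the ASTM G48 empirical CPT estimate: CPT(°C) = 2.5*%Cr + 7.6*%Mo + 31.9*%N − 41
2.5*25.1 = 62.75; 7.6*2.0 = 15.2; 31.9*0.41 = 13.079
CPT = 62.75 + 15.2 + 13.079 − 41 = 50.029 °C
Rounded to 0.1 °C: CPT ≈ 50.0 °C

50.0 °C


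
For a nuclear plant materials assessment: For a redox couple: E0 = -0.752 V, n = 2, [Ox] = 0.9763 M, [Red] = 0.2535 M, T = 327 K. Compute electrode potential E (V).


Apply the Nernst equation: E = E0 + (RT/nF)*ln([Ox]/[Red])
Step 1: RT/nF = 8.314*327/(2*96485) = 0.0140886 V
Step 2: [Ox]/[Red] = 0.9763/0.2535 = 3.851282
Step 3: ln(3.851282) = 1.348406
Step 4: correction = 0.0140886 * 1.348406 = 0.019 V
E = -0.752 + 0.019 = -0.733 V

-0.733 V


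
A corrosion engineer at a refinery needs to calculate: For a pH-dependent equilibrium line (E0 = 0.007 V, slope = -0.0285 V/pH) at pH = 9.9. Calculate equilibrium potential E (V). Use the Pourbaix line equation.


Apply the Pourbaix line equation: E = E0 + slope*pH
E = 0.007 + (-0.0285)*9.9 = 0.007 + (-0.28215) = -0.27515 V
Rounded to 3 decimal places: E = -0.275 V

-0.275 V


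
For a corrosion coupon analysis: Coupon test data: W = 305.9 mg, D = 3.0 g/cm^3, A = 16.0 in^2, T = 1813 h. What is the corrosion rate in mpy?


Apply the mpy weight-loss relation: CR = 534 * W / (D * A * T)
Numerator: 534 * 305.9 = 163350.6
Denominator: 3.0 * 16.0 * 1813 = 87024.0
CR = 163350.6 / 87024.0 = 1.877 mpy

1.877 mpy


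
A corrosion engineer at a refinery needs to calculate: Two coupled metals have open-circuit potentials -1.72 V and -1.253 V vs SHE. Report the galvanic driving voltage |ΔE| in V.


Driving voltage is the absolute potential difference.
|ΔE| = |-1.72 − (-1.253)| = 0.467 V

0.467 V


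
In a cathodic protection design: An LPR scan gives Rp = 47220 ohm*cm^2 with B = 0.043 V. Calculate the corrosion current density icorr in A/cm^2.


Apply the Stern-Geary relation: icorr = B / Rp
icorr = 0.043 / 47220 = 9.106×10^-7 A/cm^2

9.106×10^-7 A/cm^2


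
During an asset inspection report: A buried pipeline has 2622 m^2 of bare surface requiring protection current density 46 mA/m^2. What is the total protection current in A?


I = area * current density, then convert mA → A (÷1000)
I = 2622 * 46 / 1000 = 120.61 A

120.61 A


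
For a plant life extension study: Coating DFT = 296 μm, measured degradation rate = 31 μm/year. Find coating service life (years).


Service life = thickness / degradation rate
Life = 296 / 31 = 9.5 years

9.5 years


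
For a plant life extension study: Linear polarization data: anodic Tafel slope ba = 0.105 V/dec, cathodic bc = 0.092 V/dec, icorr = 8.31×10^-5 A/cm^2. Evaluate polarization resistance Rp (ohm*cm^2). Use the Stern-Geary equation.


Apply the Stern-Geary equation: Rp = ba*bc / (2.303*icorr*(ba+bc))
ba*bc = 0.105*0.092 = 0.00966
ba+bc = 0.197; 2.303*icorr*(ba+bc) = 2.303*8.31×10^-5*0.197 = 3.7701722×10^-5
Rp = 0.00966 / 3.7701722×10^-5 = 256.22 ohm*cm^2

256.22 ohm*cm^2


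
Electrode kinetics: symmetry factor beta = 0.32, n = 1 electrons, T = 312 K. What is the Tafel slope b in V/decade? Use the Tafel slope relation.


Apply the Tafel slope relation: b = 2.303*R*T/(beta*n*F)
Numerator: 2.303 * 8.314 * 312 = 5973.91
Denominator: 0.32 * 1 * 96485 = 30875.2
b = 5973.91 / 30875.2 = 0.193 V/decade

0.193 V/decade


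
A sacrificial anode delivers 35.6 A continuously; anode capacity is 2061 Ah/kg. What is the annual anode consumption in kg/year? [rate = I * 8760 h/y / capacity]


Annual consumption = current * hours per year / capacity
Rate = 35.6 * 8760 / 2061 = 151.3 kg/year

151.3 kg/year


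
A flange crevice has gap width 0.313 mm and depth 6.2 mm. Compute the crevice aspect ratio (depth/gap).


Aspect ratio = depth / gap
Ratio = 6.2 / 0.313 = 19.8

19.8


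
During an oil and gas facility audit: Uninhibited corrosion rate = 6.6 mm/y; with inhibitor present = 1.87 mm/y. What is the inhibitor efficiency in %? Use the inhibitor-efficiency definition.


Apply the inhibitor-efficiency definition: IE = (CR_blank − CR_inh)/CR_blank × 100
IE = (6.6 − 1.87) / 6.6 × 100
IE = 4.73 / 6.6 × 100 = 71.7 %

71.7 %


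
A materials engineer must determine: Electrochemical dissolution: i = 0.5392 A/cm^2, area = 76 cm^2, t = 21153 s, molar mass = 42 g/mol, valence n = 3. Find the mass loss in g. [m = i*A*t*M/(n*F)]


Apply Faraday's law: m = i*A*t*M / (n*F)
Total charge passed Q = i*A*t = 0.5392*76*21153 = 866833.0176 C
m = Q*M/(n*F) = 866833.0176*42/(3*96485) = 125.778 g

125.778 g


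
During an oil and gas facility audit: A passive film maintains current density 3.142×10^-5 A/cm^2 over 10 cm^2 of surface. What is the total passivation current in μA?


I = i_pass * A, then convert A → μA (×10^6)
I = 3.142×10^-5 * 10 * 10^6 = 314.2 μA

314.2 μA


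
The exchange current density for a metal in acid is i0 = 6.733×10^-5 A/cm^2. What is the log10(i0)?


i0 = 6.733×10^-5 A/cm^2
log10(i0) = -4.172

-4.172


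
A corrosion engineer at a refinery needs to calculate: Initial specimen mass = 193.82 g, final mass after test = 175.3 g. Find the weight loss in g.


Weight loss = initial − final
WL = 193.82 − 175.3 = 18.52 g

18.52 g


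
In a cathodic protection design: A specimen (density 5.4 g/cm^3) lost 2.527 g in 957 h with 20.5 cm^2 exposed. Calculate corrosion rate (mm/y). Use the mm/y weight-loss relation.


Apply the mm/y weight-loss relation: CR = 87600 * W / (D * A * T)
Numerator: 87600 * 2.527 = 221365.2
Denominator: 5.4 * 20.5 * 957 = 105939.9
CR = 221365.2 / 105939.9 = 2.0895 mm/y

2.0895 mm/y


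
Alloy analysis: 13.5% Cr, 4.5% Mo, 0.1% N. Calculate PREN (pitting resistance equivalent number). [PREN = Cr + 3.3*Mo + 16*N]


Apply the PREN formula: PREN = Cr + 3.3*Mo + 16*N
PREN = 13.5 + 3.3*4.5 + 16*0.1
PREN = 13.5 + 14.85 + 1.6 = 29.95

29.95


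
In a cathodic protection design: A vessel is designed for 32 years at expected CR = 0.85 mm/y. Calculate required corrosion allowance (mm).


Corrosion allowance = CR × design life
CA = 0.85 * 32 = 27.2 mm

27.2 mm


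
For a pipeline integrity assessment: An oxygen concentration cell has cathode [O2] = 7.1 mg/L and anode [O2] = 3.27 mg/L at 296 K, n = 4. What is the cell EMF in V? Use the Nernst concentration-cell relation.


Apply the Nernst concentration-cell relation: E = (RT/nF)*ln(C_cathode/C_anode)
RT/nF = 8.314*296/(4*96485) = 0.00637649 V
ln(7.1/3.27) = 0.7753
E = 0.00637649 * 0.7753 = 0.00494 V

0.00494 V


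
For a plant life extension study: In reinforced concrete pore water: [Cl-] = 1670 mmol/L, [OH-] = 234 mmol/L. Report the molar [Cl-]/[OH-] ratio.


Threshold parameter = [Cl-] / [OH-] (molar basis; both in mmol/L, so units cancel)
Ratio = 1670 / 234 = 7.14

7.14


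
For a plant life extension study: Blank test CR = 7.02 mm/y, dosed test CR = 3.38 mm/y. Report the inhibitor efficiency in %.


Apply the inhibitor-efficiency definition: IE = (CR_blank − CR_inh)/CR_blank × 100
IE = (7.02 − 3.38) / 7.02 × 100
IE = 3.64 / 7.02 × 100 = 51.9 %

51.9 %


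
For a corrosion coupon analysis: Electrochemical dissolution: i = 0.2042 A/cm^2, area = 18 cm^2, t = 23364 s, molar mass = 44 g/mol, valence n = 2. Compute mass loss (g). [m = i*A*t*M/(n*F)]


Apply Faraday's law: m = i*A*t*M / (n*F)
Total charge passed Q = i*A*t = 0.2042*18*23364 = 85876.7184 C
m = Q*M/(n*F) = 85876.7184*44/(2*96485) = 19.58116 g

19.58116 g


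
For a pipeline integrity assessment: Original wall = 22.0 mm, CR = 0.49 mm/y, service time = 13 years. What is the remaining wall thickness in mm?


Remaining wall = original − CR × time
t = 22.0 − 0.49*13 = 22.0 − 6.37 = 15.63 mm

15.63 mm


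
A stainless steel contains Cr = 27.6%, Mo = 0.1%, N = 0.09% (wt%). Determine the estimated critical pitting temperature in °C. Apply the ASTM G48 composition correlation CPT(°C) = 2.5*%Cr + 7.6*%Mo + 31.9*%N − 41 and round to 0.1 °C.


Apply the ASTM G48 empirical CPT estimate: CPT(°C) = 2.5*%Cr + 7.6*%Mo + 31.9*%N − 41
2.5*27.6 = 69; 7.6*0.1 = 0.76; 31.9*0.09 = 2.871
CPT = 69 + 0.76 + 2.871 − 41 = 31.631 °C
Rounded to 0.1 °C: CPT ≈ 31.6 °C

31.6 °C


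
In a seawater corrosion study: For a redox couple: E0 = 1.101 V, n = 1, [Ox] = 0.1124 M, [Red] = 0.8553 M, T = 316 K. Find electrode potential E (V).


Apply the Nernst equation: E = E0 + (RT/nF)*ln([Ox]/[Red])
Step 1: RT/nF = 8.314*316/(1*96485) = 0.02722935 V
Step 2: [Ox]/[Red] = 0.1124/0.8553 = 0.131416
Step 3: ln(0.131416) = -2.029387
Step 4: correction = 0.02722935 * -2.029387 = -0.055 V
E = 1.101 + -0.055 = 1.046 V

1.046 V


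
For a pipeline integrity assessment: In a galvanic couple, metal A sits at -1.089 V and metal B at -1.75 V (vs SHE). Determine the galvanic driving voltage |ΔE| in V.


Driving voltage is the absolute potential difference.
|ΔE| = |-1.089 − (-1.75)| = 0.661 V

0.661 V


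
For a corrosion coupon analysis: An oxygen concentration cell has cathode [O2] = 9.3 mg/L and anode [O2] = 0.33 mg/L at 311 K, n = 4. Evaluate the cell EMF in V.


Apply the Nernst concentration-cell relation: E = (RT/nF)*ln(C_cathode/C_anode)
RT/nF = 8.314*311/(4*96485) = 0.00669963 V
ln(9.3/0.33) = 3.33868
E = 0.00669963 * 3.33868 = 0.02237 V

0.02237 V


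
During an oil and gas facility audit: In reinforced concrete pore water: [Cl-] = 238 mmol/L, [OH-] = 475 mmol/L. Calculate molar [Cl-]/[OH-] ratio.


Threshold parameter = [Cl-] / [OH-] (molar basis; both in mmol/L, so units cancel)
Ratio = 238 / 475 = 0.5

0.5


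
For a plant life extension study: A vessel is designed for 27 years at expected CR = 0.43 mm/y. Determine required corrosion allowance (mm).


Corrosion allowance = CR × design life
CA = 0.43 * 27 = 11.61 mm

11.61 mm


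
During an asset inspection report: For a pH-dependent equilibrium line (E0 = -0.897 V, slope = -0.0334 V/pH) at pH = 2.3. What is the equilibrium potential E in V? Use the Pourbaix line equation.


Apply the Pourbaix line equation: E = E0 + slope*pH
E = -0.897 + (-0.0334)*2.3 = -0.897 + (-0.07682) = -0.97382 V
Rounded to 4 decimal places: E = -0.9738 V

-0.9738 V
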